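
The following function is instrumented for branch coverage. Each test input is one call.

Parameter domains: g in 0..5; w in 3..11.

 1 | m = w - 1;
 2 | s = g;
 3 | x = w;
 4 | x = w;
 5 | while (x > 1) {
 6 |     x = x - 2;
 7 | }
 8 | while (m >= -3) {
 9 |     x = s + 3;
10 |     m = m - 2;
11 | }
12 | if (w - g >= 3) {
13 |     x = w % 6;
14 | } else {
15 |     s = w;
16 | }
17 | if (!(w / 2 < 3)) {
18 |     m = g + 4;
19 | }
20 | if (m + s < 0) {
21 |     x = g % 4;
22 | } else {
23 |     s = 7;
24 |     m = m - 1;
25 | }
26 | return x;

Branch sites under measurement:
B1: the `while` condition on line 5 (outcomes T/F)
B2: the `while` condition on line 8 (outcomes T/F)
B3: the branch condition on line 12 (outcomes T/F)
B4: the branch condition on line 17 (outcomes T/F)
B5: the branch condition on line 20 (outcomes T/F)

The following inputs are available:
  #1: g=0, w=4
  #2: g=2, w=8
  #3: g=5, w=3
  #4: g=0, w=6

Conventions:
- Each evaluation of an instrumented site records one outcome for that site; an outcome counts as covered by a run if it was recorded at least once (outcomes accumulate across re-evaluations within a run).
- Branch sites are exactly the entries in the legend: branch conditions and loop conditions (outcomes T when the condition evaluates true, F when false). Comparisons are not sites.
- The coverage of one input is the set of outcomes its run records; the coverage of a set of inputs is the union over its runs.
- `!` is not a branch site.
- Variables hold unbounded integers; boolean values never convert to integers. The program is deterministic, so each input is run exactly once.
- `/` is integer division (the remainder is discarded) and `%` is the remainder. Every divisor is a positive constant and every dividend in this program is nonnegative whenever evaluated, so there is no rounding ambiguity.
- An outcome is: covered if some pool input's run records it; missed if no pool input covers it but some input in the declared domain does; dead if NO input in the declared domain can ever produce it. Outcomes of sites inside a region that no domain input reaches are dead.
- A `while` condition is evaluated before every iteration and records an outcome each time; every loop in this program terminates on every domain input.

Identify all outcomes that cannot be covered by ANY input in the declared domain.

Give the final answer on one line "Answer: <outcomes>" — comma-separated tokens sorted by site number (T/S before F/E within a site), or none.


checking every outcome against all 54 domain inputs:
  reachable outcomes have witnesses, e.g. B1=T (e.g. g=0, w=3), B1=F (e.g. g=0, w=3), B2=T (e.g. g=0, w=3), B2=F (e.g. g=0, w=3)
Answer: none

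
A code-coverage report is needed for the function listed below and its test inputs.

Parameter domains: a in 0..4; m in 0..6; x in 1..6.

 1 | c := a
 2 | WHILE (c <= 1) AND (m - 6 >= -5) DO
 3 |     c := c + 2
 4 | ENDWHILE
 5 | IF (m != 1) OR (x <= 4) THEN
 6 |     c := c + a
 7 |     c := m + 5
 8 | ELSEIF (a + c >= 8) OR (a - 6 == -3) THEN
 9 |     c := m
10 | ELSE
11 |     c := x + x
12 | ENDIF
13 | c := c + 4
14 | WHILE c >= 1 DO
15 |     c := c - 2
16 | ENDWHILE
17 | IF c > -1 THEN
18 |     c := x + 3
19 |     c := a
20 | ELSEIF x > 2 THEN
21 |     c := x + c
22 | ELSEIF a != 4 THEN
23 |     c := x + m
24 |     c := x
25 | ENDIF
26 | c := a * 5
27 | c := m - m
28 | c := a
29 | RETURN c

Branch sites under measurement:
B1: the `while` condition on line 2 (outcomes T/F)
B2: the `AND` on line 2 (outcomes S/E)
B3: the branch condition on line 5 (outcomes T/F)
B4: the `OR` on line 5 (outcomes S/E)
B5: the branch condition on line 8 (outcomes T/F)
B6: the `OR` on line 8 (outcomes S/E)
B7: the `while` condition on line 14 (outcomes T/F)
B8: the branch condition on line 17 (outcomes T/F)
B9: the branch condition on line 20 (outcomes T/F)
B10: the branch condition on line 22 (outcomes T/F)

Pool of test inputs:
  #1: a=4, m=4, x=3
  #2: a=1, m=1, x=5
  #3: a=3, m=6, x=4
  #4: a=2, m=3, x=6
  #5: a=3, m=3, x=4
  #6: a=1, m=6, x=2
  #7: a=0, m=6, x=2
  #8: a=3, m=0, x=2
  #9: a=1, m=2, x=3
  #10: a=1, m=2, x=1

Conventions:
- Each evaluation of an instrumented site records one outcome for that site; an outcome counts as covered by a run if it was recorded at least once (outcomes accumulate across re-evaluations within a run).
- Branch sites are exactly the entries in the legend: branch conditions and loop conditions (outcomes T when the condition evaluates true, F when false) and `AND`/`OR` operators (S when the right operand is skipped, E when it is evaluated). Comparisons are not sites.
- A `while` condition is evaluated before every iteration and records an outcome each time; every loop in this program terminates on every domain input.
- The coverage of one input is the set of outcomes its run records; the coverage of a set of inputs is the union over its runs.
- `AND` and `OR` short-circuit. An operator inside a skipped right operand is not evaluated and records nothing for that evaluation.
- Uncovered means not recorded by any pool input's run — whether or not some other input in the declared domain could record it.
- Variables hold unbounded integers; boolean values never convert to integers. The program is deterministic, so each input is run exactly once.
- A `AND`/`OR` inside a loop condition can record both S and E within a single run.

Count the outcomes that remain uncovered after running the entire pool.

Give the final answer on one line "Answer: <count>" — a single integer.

input #1 (a=4, m=4, x=3): events B2->S, B1->F, B4->S, B3->T, B7->T, B7->T, B7->T, B7->T, B7->T, B7->T, B7->T, B7->F, B8->F, B9->T; covers B1=F, B2=S, B3=T, B4=S, B7=T, B7=F, B8=F, B9=T
input #2 (a=1, m=1, x=5): events B2->E, B1->T, B2->S, B1->F, B4->E, B3->F, B6->E, B5->F, B7->T, B7->T, B7->T, B7->T, B7->T, B7->T, ...; covers B1=T, B1=F, B2=S, B2=E, B3=F, B4=E, B5=F, B6=E, B7=T, B7=F, B8=T
input #3 (a=3, m=6, x=4): events B2->S, B1->F, B4->S, B3->T, B7->T, B7->T, B7->T, B7->T, B7->T, B7->T, B7->T, B7->T, B7->F, B8->F, ...; covers B1=F, B2=S, B3=T, B4=S, B7=T, B7=F, B8=F, B9=T
input #4 (a=2, m=3, x=6): events B2->S, B1->F, B4->S, B3->T, B7->T, B7->T, B7->T, B7->T, B7->T, B7->T, B7->F, B8->T; covers B1=F, B2=S, B3=T, B4=S, B7=T, B7=F, B8=T
input #5 (a=3, m=3, x=4): events B2->S, B1->F, B4->S, B3->T, B7->T, B7->T, B7->T, B7->T, B7->T, B7->T, B7->F, B8->T; covers B1=F, B2=S, B3=T, B4=S, B7=T, B7=F, B8=T
input #6 (a=1, m=6, x=2): events B2->E, B1->T, B2->S, B1->F, B4->S, B3->T, B7->T, B7->T, B7->T, B7->T, B7->T, B7->T, B7->T, B7->T, ...; covers B1=T, B1=F, B2=S, B2=E, B3=T, B4=S, B7=T, B7=F, B8=F, B9=F, B10=T
input #7 (a=0, m=6, x=2): events B2->E, B1->T, B2->S, B1->F, B4->S, B3->T, B7->T, B7->T, B7->T, B7->T, B7->T, B7->T, B7->T, B7->T, ...; covers B1=T, B1=F, B2=S, B2=E, B3=T, B4=S, B7=T, B7=F, B8=F, B9=F, B10=T
input #8 (a=3, m=0, x=2): events B2->S, B1->F, B4->S, B3->T, B7->T, B7->T, B7->T, B7->T, B7->T, B7->F, B8->F, B9->F, B10->T; covers B1=F, B2=S, B3=T, B4=S, B7=T, B7=F, B8=F, B9=F, B10=T
input #9 (a=1, m=2, x=3): events B2->E, B1->T, B2->S, B1->F, B4->S, B3->T, B7->T, B7->T, B7->T, B7->T, B7->T, B7->T, B7->F, B8->F, ...; covers B1=T, B1=F, B2=S, B2=E, B3=T, B4=S, B7=T, B7=F, B8=F, B9=T
input #10 (a=1, m=2, x=1): events B2->E, B1->T, B2->S, B1->F, B4->S, B3->T, B7->T, B7->T, B7->T, B7->T, B7->T, B7->T, B7->F, B8->F, ...; covers B1=T, B1=F, B2=S, B2=E, B3=T, B4=S, B7=T, B7=F, B8=F, B9=F, B10=T
union over the pool: B1=T, B1=F, B2=S, B2=E, B3=T, B3=F, B4=S, B4=E, B5=F, B6=E, B7=T, B7=F, B8=T, B8=F, B9=T, B9=F, B10=T
uncovered (3 of 20): B5=T, B6=S, B10=F

Answer: 3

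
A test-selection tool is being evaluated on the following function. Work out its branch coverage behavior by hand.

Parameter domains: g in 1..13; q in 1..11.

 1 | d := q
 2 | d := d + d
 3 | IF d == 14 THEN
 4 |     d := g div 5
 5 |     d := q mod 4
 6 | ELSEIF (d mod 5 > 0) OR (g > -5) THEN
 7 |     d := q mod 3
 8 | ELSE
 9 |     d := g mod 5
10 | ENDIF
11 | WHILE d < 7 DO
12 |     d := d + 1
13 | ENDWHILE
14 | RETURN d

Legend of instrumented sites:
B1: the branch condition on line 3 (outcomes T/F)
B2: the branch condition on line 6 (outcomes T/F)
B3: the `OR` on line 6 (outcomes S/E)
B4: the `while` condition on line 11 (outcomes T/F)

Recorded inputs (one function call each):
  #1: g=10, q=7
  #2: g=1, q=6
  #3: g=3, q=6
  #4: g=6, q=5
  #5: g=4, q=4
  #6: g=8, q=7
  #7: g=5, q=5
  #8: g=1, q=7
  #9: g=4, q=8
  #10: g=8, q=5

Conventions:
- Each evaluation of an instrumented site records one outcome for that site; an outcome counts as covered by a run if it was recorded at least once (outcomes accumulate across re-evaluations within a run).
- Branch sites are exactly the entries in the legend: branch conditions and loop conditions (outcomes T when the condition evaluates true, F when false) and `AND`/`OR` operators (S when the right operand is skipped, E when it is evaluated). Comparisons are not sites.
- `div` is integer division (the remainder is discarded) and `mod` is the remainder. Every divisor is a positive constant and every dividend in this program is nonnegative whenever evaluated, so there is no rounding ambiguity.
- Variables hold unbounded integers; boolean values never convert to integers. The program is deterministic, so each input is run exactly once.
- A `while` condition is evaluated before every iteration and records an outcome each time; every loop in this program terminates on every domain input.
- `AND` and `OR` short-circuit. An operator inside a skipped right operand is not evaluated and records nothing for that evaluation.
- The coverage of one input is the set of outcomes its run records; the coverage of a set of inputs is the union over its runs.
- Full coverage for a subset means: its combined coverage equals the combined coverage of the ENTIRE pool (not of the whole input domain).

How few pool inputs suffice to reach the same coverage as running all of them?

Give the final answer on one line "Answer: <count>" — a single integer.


test 1 (g=10, q=7) fires B1->T, B4->T, B4->T, B4->T, B4->T, B4->F; hits B1=T, B4=T, B4=F
test 2 (g=1, q=6) fires B1->F, B3->S, B2->T, B4->T, B4->T, B4->T, B4->T, B4->T, B4->T, B4->T, B4->F; hits B1=F, B2=T, B3=S, B4=T, B4=F
test 3 (g=3, q=6) fires B1->F, B3->S, B2->T, B4->T, B4->T, B4->T, B4->T, B4->T, B4->T, B4->T, B4->F; hits B1=F, B2=T, B3=S, B4=T, B4=F
test 4 (g=6, q=5) fires B1->F, B3->E, B2->T, B4->T, B4->T, B4->T, B4->T, B4->T, B4->F; hits B1=F, B2=T, B3=E, B4=T, B4=F
test 5 (g=4, q=4) fires B1->F, B3->S, B2->T, B4->T, B4->T, B4->T, B4->T, B4->T, B4->T, B4->F; hits B1=F, B2=T, B3=S, B4=T, B4=F
test 6 (g=8, q=7) fires B1->T, B4->T, B4->T, B4->T, B4->T, B4->F; hits B1=T, B4=T, B4=F
test 7 (g=5, q=5) fires B1->F, B3->E, B2->T, B4->T, B4->T, B4->T, B4->T, B4->T, B4->F; hits B1=F, B2=T, B3=E, B4=T, B4=F
test 8 (g=1, q=7) fires B1->T, B4->T, B4->T, B4->T, B4->T, B4->F; hits B1=T, B4=T, B4=F
test 9 (g=4, q=8) fires B1->F, B3->S, B2->T, B4->T, B4->T, B4->T, B4->T, B4->T, B4->F; hits B1=F, B2=T, B3=S, B4=T, B4=F
test 10 (g=8, q=5) fires B1->F, B3->E, B2->T, B4->T, B4->T, B4->T, B4->T, B4->T, B4->F; hits B1=F, B2=T, B3=E, B4=T, B4=F
union over all inputs: B1=T, B1=F, B2=T, B3=S, B3=E, B4=T, B4=F (7 outcomes)
checked all size-1 subsets: none covers 7 outcomes (max 5/7)
checked all size-2 subsets: none covers 7 outcomes (max 6/7)
inputs {1, 2, 4} (size 3) cover everything; no size-3 subset with a lexicographically smaller index list covers all 7
Answer: 3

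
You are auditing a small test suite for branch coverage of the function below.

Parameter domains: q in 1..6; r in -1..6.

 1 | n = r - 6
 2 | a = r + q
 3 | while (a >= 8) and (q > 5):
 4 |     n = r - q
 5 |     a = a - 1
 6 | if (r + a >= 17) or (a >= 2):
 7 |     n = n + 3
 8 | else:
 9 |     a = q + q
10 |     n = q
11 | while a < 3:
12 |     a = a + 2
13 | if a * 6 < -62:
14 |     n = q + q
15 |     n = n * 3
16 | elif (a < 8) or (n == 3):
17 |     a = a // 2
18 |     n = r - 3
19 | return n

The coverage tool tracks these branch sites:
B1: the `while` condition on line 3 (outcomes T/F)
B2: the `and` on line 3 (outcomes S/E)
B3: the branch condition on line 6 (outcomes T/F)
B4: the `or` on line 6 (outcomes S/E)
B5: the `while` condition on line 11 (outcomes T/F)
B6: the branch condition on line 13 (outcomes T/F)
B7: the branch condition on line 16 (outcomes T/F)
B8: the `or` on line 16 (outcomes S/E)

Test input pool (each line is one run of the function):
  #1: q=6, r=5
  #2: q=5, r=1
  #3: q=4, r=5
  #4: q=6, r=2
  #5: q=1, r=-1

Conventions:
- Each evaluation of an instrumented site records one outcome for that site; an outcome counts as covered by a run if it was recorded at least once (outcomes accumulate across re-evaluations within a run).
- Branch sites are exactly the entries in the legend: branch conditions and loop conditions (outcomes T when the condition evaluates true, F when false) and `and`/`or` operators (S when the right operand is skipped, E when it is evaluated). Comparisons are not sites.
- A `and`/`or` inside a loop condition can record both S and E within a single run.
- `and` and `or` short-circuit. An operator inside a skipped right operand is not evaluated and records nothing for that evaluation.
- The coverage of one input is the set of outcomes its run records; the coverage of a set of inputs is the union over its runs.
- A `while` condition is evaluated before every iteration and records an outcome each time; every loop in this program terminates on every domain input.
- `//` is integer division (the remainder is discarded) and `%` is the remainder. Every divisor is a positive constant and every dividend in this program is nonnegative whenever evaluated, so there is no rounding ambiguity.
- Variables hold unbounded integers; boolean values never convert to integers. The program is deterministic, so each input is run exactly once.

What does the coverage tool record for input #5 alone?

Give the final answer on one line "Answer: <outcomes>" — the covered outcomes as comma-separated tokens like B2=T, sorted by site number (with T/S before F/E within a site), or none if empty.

Simulating input #5 (q=1, r=-1) step by step:
  B2->S, B1->F, B4->E, B3->F, B5->T, B5->F, B6->F, B8->S, B7->T
deduplicating events, the covered set is: B1=F, B2=S, B3=F, B4=E, B5=T, B5=F, B6=F, B7=T, B8=S

Answer: B1=F, B2=S, B3=F, B4=E, B5=T, B5=F, B6=F, B7=T, B8=S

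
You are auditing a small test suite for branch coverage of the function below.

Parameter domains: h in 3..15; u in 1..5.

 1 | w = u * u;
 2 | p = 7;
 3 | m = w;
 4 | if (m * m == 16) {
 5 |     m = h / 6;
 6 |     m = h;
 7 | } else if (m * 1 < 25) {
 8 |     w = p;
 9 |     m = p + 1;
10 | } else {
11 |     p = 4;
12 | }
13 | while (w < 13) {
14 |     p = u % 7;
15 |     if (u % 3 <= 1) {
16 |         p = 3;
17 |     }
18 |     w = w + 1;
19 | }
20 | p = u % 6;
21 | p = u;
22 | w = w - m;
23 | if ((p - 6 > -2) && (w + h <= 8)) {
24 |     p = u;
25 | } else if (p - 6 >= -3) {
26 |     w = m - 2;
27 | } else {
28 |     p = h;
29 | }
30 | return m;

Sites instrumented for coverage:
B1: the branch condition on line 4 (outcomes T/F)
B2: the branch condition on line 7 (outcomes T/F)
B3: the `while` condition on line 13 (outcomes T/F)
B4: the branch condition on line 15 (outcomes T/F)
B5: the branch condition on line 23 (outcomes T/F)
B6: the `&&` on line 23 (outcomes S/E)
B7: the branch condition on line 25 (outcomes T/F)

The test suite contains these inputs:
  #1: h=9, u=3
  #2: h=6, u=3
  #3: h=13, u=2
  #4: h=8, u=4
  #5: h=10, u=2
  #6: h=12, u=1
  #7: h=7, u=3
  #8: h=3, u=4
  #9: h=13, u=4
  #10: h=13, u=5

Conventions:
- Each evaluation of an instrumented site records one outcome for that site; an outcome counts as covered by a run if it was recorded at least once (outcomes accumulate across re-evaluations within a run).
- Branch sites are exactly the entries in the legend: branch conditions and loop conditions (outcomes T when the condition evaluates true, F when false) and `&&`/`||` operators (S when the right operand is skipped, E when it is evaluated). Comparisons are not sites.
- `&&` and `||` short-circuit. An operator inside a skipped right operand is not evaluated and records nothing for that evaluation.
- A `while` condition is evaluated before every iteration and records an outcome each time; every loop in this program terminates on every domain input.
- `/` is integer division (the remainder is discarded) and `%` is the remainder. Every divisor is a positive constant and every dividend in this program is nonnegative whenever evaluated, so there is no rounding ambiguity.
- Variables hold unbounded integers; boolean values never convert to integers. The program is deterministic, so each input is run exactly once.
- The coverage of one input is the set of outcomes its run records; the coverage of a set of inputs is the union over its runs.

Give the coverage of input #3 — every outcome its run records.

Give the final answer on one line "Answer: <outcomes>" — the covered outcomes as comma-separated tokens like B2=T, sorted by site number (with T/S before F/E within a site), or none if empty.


Tracing the run of input #3 (h=13, u=2):
  B1->T, B3->T, B4->F, B3->T, B4->F, B3->T, B4->F, B3->T, B4->F, B3->T
  B4->F, B3->T, B4->F, B3->T, B4->F, B3->T, B4->F, B3->T, B4->F, B3->F
  B6->S, B5->F, B7->F
as a set, this run covers: B1=T, B3=T, B3=F, B4=F, B5=F, B6=S, B7=F
Answer: B1=T, B3=T, B3=F, B4=F, B5=F, B6=S, B7=F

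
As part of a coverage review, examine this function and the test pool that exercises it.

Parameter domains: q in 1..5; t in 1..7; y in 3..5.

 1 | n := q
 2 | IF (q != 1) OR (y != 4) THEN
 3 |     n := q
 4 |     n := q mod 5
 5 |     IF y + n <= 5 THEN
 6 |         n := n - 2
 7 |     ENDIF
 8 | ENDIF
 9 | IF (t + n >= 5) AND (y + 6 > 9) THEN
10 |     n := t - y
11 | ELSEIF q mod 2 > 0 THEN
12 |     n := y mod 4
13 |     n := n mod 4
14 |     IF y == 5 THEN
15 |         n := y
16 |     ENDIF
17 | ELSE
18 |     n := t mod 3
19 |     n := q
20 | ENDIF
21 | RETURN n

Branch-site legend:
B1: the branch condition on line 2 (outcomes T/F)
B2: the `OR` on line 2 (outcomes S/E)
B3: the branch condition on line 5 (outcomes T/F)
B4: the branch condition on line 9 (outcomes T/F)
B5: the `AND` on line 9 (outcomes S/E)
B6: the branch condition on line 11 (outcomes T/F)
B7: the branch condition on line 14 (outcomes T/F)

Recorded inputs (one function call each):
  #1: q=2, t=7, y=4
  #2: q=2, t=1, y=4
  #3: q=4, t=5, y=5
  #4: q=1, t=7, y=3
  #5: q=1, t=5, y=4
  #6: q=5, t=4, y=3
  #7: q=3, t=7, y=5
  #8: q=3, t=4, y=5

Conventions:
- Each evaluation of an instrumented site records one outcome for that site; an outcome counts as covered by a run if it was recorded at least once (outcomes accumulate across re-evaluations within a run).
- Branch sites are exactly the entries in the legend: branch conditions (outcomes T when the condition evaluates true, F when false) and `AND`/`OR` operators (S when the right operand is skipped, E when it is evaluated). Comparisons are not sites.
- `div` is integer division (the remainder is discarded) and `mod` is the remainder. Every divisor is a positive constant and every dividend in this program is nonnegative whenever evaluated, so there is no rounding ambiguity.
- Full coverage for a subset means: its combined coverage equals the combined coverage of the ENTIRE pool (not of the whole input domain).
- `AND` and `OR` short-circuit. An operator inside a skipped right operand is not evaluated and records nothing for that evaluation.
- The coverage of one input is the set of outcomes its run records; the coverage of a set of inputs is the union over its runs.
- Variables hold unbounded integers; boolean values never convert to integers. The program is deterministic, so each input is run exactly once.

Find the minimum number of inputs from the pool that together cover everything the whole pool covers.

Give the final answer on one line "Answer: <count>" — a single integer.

input #1 (q=2, t=7, y=4): covers B1=T, B2=S, B3=F, B4=T, B5=E
input #2 (q=2, t=1, y=4): covers B1=T, B2=S, B3=F, B4=F, B5=S, B6=F
input #3 (q=4, t=5, y=5): covers B1=T, B2=S, B3=F, B4=T, B5=E
input #4 (q=1, t=7, y=3): covers B1=T, B2=E, B3=T, B4=F, B5=E, B6=T, B7=F
input #5 (q=1, t=5, y=4): covers B1=F, B2=E, B4=T, B5=E
input #6 (q=5, t=4, y=3): covers B1=T, B2=S, B3=T, B4=F, B5=S, B6=T, B7=F
input #7 (q=3, t=7, y=5): covers B1=T, B2=S, B3=F, B4=T, B5=E
input #8 (q=3, t=4, y=5): covers B1=T, B2=S, B3=F, B4=T, B5=E
union over all inputs: B1=T, B1=F, B2=S, B2=E, B3=T, B3=F, B4=T, B4=F, B5=S, B5=E, B6=T, B6=F, B7=F (13 outcomes)
every size-1 subset falls short of the 13 outcomes (best: 7/13)
every size-2 subset falls short of the 13 outcomes (best: 11/13)
the canonical winner is {2, 4, 5}: size 3, full 13-outcome coverage, earliest index list among size-3 covers

Answer: 3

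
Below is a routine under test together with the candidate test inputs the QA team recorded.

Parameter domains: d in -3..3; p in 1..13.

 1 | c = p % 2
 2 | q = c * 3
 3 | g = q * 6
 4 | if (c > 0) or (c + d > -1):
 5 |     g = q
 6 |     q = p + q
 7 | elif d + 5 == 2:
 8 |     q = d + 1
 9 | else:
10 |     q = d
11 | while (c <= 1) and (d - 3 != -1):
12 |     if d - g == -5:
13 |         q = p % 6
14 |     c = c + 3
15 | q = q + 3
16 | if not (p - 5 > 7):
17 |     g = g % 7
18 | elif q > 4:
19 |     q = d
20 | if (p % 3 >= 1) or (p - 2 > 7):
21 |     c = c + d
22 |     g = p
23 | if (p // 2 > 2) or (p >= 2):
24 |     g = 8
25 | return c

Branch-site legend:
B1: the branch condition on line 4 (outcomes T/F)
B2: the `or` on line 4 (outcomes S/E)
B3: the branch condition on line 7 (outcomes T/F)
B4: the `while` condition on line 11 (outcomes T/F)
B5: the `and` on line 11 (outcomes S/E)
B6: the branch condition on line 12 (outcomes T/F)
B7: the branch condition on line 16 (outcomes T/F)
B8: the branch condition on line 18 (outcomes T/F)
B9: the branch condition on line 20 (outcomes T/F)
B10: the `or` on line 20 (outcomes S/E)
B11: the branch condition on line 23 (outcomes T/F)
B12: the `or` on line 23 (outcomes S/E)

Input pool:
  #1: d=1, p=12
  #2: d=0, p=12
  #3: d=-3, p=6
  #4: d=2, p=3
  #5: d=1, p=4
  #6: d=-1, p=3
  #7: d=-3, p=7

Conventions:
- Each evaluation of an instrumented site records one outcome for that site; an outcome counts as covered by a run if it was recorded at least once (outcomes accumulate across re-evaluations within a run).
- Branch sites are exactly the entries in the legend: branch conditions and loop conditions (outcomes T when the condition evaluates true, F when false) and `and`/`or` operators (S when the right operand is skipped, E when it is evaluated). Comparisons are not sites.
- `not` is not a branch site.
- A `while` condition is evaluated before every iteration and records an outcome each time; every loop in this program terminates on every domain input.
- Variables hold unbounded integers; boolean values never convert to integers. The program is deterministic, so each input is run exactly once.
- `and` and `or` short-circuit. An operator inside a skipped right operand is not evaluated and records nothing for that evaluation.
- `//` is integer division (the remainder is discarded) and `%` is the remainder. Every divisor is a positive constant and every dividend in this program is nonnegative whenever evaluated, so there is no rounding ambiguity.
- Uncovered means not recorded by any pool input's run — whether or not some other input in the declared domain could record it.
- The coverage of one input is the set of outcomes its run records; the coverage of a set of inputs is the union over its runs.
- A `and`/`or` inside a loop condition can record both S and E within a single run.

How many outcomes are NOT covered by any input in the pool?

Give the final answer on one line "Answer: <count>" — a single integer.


input #1, d=1, p=12: outcomes B1=T, B2=E, B4=T, B4=F, B5=S, B5=E, B6=F, B7=T, B9=T, B10=E, B11=T, B12=S
input #2, d=0, p=12: outcomes B1=T, B2=E, B4=T, B4=F, B5=S, B5=E, B6=F, B7=T, B9=T, B10=E, B11=T, B12=S
input #3, d=-3, p=6: outcomes B1=F, B2=E, B3=T, B4=T, B4=F, B5=S, B5=E, B6=F, B7=T, B9=F, B10=E, B11=T, B12=S
input #4, d=2, p=3: outcomes B1=T, B2=S, B4=F, B5=E, B7=T, B9=F, B10=E, B11=T, B12=E
input #5, d=1, p=4: outcomes B1=T, B2=E, B4=T, B4=F, B5=S, B5=E, B6=F, B7=T, B9=T, B10=S, B11=T, B12=E
input #6, d=-1, p=3: outcomes B1=T, B2=S, B4=T, B4=F, B5=S, B5=E, B6=F, B7=T, B9=F, B10=E, B11=T, B12=E
input #7, d=-3, p=7: outcomes B1=T, B2=S, B4=T, B4=F, B5=S, B5=E, B6=F, B7=T, B9=T, B10=S, B11=T, B12=S
union over the pool: B1=T, B1=F, B2=S, B2=E, B3=T, B4=T, B4=F, B5=S, B5=E, B6=F, B7=T, B9=T, B9=F, B10=S, B10=E, B11=T, B12=S, B12=E
uncovered (6 of 24): B3=F, B6=T, B7=F, B8=T, B8=F, B11=F
Answer: 6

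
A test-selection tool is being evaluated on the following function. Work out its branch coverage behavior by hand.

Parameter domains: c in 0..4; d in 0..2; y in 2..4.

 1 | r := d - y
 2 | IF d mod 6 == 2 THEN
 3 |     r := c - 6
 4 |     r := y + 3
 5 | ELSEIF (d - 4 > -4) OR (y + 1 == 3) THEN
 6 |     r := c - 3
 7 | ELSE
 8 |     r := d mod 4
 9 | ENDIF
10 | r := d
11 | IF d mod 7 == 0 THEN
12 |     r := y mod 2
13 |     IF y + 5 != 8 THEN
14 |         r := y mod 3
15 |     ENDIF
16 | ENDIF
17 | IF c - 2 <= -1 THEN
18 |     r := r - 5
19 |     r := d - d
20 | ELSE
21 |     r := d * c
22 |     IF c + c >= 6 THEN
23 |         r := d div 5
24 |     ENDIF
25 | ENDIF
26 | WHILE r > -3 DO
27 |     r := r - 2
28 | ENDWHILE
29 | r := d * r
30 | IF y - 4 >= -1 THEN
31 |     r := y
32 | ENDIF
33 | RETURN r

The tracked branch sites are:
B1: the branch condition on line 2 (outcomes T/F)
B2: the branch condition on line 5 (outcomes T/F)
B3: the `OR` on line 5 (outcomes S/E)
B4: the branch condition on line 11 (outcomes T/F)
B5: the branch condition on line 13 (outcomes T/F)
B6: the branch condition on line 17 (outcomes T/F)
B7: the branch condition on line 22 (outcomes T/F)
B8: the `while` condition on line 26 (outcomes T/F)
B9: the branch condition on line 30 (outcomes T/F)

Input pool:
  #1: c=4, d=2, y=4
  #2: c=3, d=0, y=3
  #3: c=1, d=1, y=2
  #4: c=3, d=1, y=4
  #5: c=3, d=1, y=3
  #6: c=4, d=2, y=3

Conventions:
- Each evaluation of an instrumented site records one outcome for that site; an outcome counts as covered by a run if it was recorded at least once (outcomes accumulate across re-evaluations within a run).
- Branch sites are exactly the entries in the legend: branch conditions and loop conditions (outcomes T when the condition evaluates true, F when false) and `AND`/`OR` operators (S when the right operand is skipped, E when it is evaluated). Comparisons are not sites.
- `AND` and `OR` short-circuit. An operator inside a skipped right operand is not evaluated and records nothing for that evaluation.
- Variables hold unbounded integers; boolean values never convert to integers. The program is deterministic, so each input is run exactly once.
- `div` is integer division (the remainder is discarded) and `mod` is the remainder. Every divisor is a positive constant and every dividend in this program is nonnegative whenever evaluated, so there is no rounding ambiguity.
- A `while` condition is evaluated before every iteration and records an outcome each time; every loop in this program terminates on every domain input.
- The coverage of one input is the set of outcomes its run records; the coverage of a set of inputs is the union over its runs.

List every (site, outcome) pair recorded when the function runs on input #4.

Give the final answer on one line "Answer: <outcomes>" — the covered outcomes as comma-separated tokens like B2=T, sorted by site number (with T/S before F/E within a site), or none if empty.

Event log for input #4 (c=3, d=1, y=4):
  B1->F, B3->S, B2->T, B4->F, B6->F, B7->T, B8->T, B8->T, B8->F, B9->T
as a set, this run covers: B1=F, B2=T, B3=S, B4=F, B6=F, B7=T, B8=T, B8=F, B9=T

Answer: B1=F, B2=T, B3=S, B4=F, B6=F, B7=T, B8=T, B8=F, B9=T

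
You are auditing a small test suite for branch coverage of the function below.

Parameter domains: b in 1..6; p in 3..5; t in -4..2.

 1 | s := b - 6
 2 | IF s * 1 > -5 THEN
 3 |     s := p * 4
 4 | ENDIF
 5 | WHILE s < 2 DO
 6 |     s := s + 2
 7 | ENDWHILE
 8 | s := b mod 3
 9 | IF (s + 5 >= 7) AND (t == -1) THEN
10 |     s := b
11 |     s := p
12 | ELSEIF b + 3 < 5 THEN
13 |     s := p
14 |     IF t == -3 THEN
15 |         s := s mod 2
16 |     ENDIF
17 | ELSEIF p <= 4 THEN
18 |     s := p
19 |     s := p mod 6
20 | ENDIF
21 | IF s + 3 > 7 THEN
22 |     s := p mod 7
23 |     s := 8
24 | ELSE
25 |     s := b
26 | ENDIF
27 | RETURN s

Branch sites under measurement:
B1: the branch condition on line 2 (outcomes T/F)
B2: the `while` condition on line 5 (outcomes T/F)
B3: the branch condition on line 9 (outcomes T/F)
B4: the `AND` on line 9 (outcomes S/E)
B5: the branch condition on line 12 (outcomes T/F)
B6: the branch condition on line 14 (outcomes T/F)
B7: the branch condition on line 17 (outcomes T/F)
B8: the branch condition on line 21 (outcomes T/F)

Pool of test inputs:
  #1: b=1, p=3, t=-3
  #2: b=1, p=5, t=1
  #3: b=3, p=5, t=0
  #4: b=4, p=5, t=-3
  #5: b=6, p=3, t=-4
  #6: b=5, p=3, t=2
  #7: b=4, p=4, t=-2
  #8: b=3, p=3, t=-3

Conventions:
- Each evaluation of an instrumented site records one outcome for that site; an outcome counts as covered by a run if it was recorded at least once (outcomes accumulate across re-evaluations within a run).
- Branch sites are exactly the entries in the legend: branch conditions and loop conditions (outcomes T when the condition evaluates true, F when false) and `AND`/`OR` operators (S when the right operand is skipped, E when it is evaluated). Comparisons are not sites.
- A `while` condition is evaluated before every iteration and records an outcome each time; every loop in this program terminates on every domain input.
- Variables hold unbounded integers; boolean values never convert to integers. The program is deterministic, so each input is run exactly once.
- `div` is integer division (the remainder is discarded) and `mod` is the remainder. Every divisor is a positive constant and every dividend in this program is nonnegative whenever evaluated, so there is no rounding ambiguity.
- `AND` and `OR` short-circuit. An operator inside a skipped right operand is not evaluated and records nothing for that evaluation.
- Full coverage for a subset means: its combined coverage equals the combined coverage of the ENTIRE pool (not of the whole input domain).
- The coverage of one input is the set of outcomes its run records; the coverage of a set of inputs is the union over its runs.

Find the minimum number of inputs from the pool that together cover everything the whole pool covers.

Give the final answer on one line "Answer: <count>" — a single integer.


input #1, b=1, p=3, t=-3: outcomes B1=F, B2=T, B2=F, B3=F, B4=S, B5=T, B6=T, B8=F
input #2, b=1, p=5, t=1: outcomes B1=F, B2=T, B2=F, B3=F, B4=S, B5=T, B6=F, B8=T
input #3, b=3, p=5, t=0: outcomes B1=T, B2=F, B3=F, B4=S, B5=F, B7=F, B8=F
input #4, b=4, p=5, t=-3: outcomes B1=T, B2=F, B3=F, B4=S, B5=F, B7=F, B8=F
input #5, b=6, p=3, t=-4: outcomes B1=T, B2=F, B3=F, B4=S, B5=F, B7=T, B8=F
input #6, b=5, p=3, t=2: outcomes B1=T, B2=F, B3=F, B4=E, B5=F, B7=T, B8=F
input #7, b=4, p=4, t=-2: outcomes B1=T, B2=F, B3=F, B4=S, B5=F, B7=T, B8=F
input #8, b=3, p=3, t=-3: outcomes B1=T, B2=F, B3=F, B4=S, B5=F, B7=T, B8=F
together the pool reaches 15 outcomes: B1=T, B1=F, B2=T, B2=F, B3=F, B4=S, B4=E, B5=T, B5=F, B6=T, B6=F, B7=T, B7=F, B8=T, B8=F
every size-1 subset falls short of the 15 outcomes (best: 8/15)
every size-2 subset falls short of the 15 outcomes (best: 13/15)
every size-3 subset falls short of the 15 outcomes (best: 14/15)
at size 4, {1, 2, 3, 6} reaches all 15 outcomes; every lexicographically earlier size-4 subset fails
Answer: 4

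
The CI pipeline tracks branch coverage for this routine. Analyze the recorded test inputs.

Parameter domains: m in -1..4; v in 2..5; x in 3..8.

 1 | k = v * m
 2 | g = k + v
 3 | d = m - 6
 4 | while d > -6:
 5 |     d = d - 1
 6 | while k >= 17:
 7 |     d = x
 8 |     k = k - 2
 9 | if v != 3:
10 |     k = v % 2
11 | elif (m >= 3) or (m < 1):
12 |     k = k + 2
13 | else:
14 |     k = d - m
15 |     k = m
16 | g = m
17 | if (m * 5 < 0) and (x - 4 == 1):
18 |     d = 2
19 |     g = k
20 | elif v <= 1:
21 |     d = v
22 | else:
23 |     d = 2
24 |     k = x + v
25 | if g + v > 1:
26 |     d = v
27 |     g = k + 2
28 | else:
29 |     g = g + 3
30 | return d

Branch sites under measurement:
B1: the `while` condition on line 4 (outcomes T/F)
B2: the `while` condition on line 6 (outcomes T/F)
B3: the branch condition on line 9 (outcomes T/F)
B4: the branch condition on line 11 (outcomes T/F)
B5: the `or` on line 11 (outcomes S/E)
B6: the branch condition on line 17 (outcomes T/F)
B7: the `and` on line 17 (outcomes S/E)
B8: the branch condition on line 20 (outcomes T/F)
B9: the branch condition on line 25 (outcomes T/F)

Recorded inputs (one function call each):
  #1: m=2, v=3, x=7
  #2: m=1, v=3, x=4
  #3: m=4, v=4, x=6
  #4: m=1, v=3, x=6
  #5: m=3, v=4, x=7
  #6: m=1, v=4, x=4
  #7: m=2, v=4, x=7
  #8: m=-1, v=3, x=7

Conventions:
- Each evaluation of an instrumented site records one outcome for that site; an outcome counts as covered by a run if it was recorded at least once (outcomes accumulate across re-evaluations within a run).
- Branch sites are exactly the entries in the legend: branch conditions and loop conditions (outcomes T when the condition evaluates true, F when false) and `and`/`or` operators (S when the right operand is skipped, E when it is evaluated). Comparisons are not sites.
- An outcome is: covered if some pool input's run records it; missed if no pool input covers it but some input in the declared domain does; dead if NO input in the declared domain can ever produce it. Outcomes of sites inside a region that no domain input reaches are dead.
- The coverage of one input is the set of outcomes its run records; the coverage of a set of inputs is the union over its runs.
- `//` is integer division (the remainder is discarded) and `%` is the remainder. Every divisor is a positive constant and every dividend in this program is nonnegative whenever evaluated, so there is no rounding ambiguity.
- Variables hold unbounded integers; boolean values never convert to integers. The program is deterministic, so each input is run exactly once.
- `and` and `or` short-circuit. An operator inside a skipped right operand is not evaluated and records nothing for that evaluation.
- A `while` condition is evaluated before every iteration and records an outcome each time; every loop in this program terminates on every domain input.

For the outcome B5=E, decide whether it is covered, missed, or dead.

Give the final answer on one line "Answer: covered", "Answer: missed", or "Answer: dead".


B5=E is recorded by pool input(s) 1, 2, 4, 8 -> covered
Answer: covered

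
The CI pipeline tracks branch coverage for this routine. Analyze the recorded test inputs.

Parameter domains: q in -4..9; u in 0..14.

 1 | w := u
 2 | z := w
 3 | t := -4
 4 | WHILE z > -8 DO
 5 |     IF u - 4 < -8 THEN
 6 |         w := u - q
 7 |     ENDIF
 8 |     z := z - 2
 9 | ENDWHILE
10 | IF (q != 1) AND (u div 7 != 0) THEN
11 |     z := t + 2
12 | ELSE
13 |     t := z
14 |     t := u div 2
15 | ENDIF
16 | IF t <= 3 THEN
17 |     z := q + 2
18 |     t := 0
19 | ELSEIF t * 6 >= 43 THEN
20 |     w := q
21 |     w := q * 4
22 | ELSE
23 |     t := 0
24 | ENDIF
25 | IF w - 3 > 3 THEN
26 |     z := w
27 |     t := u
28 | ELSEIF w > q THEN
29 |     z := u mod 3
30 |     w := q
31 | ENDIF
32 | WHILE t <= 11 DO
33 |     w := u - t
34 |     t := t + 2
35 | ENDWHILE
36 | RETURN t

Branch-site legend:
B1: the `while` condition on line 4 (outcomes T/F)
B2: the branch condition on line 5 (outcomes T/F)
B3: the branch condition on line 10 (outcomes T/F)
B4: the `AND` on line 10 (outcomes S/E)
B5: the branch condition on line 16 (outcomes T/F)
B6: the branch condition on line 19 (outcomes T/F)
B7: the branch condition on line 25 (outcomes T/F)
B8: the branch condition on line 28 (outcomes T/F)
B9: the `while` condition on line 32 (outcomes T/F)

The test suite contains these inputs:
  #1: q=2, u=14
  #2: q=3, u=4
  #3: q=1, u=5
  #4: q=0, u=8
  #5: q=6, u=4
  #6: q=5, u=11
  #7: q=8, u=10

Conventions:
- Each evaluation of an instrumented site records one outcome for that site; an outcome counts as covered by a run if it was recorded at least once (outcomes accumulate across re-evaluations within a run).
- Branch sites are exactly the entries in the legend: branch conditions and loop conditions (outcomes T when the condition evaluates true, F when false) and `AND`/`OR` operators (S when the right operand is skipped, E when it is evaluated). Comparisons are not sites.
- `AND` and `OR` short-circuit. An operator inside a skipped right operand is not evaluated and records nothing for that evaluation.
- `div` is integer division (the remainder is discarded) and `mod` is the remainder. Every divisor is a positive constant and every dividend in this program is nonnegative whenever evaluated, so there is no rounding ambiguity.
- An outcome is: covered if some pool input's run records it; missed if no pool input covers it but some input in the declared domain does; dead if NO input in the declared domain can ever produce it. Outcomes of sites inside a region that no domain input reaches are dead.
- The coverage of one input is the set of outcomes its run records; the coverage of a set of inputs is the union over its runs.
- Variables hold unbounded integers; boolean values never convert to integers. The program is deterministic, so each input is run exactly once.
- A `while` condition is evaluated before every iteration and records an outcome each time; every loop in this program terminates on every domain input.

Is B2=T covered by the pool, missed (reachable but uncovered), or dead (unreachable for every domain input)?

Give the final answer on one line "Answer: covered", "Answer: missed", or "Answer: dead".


no pool input records B2=T
checking all 210 inputs in the declared domain: B2=T is never recorded -> dead
Answer: dead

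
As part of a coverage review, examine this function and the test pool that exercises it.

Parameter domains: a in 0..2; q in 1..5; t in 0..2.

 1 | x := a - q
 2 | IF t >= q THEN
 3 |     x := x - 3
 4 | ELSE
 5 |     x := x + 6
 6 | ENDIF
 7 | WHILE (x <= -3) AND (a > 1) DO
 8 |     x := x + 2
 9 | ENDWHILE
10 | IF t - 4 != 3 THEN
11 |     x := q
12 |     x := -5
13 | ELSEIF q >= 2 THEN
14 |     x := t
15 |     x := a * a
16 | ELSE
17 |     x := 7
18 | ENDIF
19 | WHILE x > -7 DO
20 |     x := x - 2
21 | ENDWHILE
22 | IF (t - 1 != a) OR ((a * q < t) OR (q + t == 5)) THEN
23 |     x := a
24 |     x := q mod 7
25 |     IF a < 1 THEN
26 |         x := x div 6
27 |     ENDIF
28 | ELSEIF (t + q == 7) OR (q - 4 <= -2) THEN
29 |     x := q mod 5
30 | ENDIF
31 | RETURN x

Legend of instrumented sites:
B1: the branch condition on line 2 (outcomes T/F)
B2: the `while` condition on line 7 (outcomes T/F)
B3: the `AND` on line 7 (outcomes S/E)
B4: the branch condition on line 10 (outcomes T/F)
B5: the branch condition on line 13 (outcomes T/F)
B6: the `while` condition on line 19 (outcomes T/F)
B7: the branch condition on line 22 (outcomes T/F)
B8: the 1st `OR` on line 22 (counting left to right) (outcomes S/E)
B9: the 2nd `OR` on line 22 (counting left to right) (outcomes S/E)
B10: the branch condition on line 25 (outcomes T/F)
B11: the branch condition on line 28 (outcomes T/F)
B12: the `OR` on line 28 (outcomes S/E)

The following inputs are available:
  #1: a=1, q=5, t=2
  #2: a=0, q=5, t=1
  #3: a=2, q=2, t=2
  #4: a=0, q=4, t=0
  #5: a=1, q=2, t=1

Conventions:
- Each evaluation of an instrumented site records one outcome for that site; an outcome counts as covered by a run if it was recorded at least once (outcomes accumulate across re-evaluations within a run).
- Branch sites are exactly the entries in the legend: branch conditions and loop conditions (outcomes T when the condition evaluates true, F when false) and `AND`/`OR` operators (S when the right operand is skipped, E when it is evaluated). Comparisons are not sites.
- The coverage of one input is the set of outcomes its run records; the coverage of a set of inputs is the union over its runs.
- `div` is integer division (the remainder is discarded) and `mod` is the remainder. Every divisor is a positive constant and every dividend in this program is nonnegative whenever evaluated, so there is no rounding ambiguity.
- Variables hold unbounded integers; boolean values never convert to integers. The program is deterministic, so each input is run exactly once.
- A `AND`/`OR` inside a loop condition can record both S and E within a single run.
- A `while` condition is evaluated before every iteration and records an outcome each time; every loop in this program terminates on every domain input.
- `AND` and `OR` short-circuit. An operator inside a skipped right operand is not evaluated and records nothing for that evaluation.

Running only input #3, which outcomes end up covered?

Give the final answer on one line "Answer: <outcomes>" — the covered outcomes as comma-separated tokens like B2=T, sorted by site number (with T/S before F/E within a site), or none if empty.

Event log for input #3 (a=2, q=2, t=2):
  B1->T, B3->E, B2->T, B3->S, B2->F, B4->T, B6->T, B6->F, B8->S, B7->T
  B10->F
distinct outcomes covered: B1=T, B2=T, B2=F, B3=S, B3=E, B4=T, B6=T, B6=F, B7=T, B8=S, B10=F

Answer: B1=T, B2=T, B2=F, B3=S, B3=E, B4=T, B6=T, B6=F, B7=T, B8=S, B10=F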